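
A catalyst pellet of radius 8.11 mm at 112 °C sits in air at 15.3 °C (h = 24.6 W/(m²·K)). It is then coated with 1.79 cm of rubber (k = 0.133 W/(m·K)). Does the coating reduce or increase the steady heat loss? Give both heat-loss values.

Critical radius for a sphere: r_cr = 2k/h = 0.0108 m = 1.08 cm.
Outer radius after coating: r₂ = 0.00811 + 0.0179 = 0.02601 m.
r₁ < r_cr < r₂: heat loss rises to a maximum at r_cr then falls. Whether the coating helps depends on whether Q(r₂) has dropped back below Q(r₁).
Bare: R = 1/(4πr₁²h) = 49.18 K/W; Q = 96.7/49.18 = 1.97 W.
Coated: R = R_cond + R_conv = 55.55 K/W; Q = 96.7/55.55 = 1.74 W.

reduces: 1.97 → 1.74 W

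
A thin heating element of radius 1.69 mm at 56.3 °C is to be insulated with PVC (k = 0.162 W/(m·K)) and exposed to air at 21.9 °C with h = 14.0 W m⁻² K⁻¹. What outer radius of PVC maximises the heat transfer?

For a cylinder, r_cr = k_ins/h = 0.162/14.0 = 0.0116 m = 1.16 cm

r_cr = 1.16 cm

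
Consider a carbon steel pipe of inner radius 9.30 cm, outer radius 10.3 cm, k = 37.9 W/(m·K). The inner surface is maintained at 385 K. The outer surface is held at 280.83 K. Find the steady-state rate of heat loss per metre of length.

Q' = 243 kW/m

Q' = 2πk·ΔT/ln(r₂/r₁) = 2π × 37.9 × 104.17 / ln(0.103/0.0930) = 2.43×10^5 W/m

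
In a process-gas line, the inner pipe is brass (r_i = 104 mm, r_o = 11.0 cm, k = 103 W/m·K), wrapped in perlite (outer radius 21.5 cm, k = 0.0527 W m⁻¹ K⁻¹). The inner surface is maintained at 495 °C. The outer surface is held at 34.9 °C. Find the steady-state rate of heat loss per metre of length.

Q' = 227 W/m

Series thermal resistances, inner to outer:
  R'_brass = ln(0.110/0.104)/(2πk) = 0.05609/(2π·103) = 8.667×10^-5 m·K/W
  R'_perlite = ln(0.215/0.110)/(2πk) = 0.6702/(2π·0.0527) = 2.024 m·K/W
ΣR = 8.667×10^-5 + 2.024 = 2.024 m·K/W
Q' = ΔT/ΣR = (495 °C − 34.9 °C)/2.024 = 227 W/m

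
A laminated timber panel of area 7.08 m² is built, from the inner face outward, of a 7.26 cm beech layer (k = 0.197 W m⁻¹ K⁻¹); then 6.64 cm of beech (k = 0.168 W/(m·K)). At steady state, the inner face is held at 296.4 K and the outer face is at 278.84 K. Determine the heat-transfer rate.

Series thermal resistances, inner to outer:
  R_beech = L/(kA) = 0.0726/(0.197·7.08) = 0.05205 K/W
  R_beech = L/(kA) = 0.0664/(0.168·7.08) = 0.05582 K/W
ΣR = 0.05205 + 0.05582 = 0.1079 K/W
Q = ΔT/ΣR = (296.4 K − 278.84 K)/0.1079 = 163 W

Q = 163 W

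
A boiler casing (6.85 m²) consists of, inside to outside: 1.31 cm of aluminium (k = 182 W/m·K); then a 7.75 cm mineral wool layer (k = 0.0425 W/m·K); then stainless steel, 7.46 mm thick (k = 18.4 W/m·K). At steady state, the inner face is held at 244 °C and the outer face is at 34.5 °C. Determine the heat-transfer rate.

Q = 787 W

Resistance network (inner→outer):
  R_aluminium = L/(kA) = 0.0131/(182·6.85) = 1.051×10^-5 K/W
  R_mineral wool = L/(kA) = 0.0775/(0.0425·6.85) = 0.2662 K/W
  R_stainless steel = L/(kA) = 0.00746/(18.4·6.85) = 5.919×10^-5 K/W
ΣR = 1.051×10^-5 + 0.2662 + 5.919×10^-5 = 0.2663 K/W
Q = ΔT/ΣR = (244 °C − 34.5 °C)/0.2663 = 787 W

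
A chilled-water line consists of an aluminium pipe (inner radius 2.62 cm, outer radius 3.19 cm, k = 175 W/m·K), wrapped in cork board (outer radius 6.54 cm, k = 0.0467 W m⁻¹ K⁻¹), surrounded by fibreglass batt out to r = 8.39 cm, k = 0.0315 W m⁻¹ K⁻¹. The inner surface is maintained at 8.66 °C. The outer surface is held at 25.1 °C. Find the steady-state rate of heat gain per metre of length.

Series thermal resistances, inner to outer:
  R'_aluminium = ln(0.0319/0.0262)/(2πk) = 0.1968/(2π·175) = 1.790×10^-4 m·K/W
  R'_cork board = ln(0.0654/0.0319)/(2πk) = 0.7179/(2π·0.0467) = 2.447 m·K/W
  R'_fibreglass batt = ln(0.0839/0.0654)/(2πk) = 0.2491/(2π·0.0315) = 1.259 m·K/W
ΣR = 1.790×10^-4 + 2.447 + 1.259 = 3.706 m·K/W
Q' = ΔT/ΣR = (8.66 °C − 25.1 °C)/3.706 = -4.44 W/m
(Negative Q' ⇒ heat flows inward; heat gain = 4.44 W/m.)

Q' = 4.44 W/m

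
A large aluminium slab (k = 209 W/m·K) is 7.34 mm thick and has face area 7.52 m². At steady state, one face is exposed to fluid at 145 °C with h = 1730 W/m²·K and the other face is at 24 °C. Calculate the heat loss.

Resistance network (inner→outer):
  R_conv,in = 1/(hA) = 1/(1730·7.52) = 7.687×10^-5 K/W
  R_aluminium = L/(kA) = 0.00734/(209·7.52) = 4.670×10^-6 K/W
ΣR = 7.687×10^-5 + 4.670×10^-6 = 8.154×10^-5 K/W
Q = ΔT/ΣR = (145 °C − 24 °C)/8.154×10^-5 = 1.48×10^6 W

Q = 1.48×10^6 W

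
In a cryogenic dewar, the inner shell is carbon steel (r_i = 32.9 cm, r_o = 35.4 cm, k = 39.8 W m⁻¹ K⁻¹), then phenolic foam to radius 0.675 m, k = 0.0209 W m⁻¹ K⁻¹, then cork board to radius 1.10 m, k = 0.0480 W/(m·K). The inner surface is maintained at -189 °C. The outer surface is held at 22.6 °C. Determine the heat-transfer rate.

Series thermal resistances, inner to outer:
  R_carbon steel = (1/0.329 − 1/0.354)/(4πk) = 0.2147/(4π·39.8) = 4.292×10^-4 K/W
  R_phenolic foam = (1/0.354 − 1/0.675)/(4πk) = 1.343/(4π·0.0209) = 5.115 K/W
  R_cork board = (1/0.675 − 1/1.10)/(4πk) = 0.5724/(4π·0.0480) = 0.9489 K/W
ΣR = 4.292×10^-4 + 5.115 + 0.9489 = 6.064 K/W
Q = ΔT/ΣR = (-189 °C − 22.6 °C)/6.064 = -34.9 W
(Negative Q ⇒ heat flows inward; heat gain = 34.9 W.)

Q = 34.9 W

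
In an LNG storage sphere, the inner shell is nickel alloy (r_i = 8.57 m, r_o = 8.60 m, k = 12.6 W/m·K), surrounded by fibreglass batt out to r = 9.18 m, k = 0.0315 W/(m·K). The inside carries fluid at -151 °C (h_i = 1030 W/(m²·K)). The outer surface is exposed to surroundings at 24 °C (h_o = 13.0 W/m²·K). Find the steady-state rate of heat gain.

Series thermal resistances, inner to outer:
  R_conv,in = 1/(4πr²h) = 1/(4π·8.57²·1030) = 1.052×10^-6 K/W
  R_nickel alloy = (1/8.57 − 1/8.60)/(4πk) = 4.070×10^-4/(4π·12.6) = 2.571×10^-6 K/W
  R_fibreglass batt = (1/8.60 − 1/9.18)/(4πk) = 0.007347/(4π·0.0315) = 0.01856 K/W
  R_conv,out = 1/(4πr²h) = 1/(4π·9.18²·13.0) = 7.264×10^-5 K/W
ΣR = 1.052×10^-6 + 2.571×10^-6 + 0.01856 + 7.264×10^-5 = 0.01864 K/W
Q = ΔT/ΣR = (-151 °C − 24 °C)/0.01864 = -9390 W
(Negative Q ⇒ heat flows inward; heat gain = 9390 W.)

Q = 9.39 kW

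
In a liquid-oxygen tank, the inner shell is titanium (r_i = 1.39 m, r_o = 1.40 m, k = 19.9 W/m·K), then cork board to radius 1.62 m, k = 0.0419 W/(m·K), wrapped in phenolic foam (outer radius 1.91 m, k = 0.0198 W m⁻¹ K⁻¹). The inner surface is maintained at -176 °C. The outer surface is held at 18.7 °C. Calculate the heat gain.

Resistance network (inner→outer):
  R_titanium = (1/1.39 − 1/1.40)/(4πk) = 0.005139/(4π·19.9) = 2.055×10^-5 K/W
  R_cork board = (1/1.40 − 1/1.62)/(4πk) = 0.09700/(4π·0.0419) = 0.1842 K/W
  R_phenolic foam = (1/1.62 − 1/1.91)/(4πk) = 0.09372/(4π·0.0198) = 0.3767 K/W
ΣR = 2.055×10^-5 + 0.1842 + 0.3767 = 0.5609 K/W
Q = ΔT/ΣR = (-176 °C − 18.7 °C)/0.5609 = -347 W
(Negative Q ⇒ heat flows inward; heat gain = 347 W.)

Q = 347 W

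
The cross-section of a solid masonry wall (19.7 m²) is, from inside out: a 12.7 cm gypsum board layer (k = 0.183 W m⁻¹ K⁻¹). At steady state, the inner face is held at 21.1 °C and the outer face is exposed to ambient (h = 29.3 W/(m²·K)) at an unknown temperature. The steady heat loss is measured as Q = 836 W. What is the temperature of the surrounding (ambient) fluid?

Sum the resistances:
  R_gypsum board = L/(kA) = 0.127/(0.183·19.7) = 0.03523 K/W
  R_conv,out = 1/(hA) = 1/(29.3·19.7) = 0.001732 K/W
ΣR = 0.03696 K/W
ΔT = Q·ΣR = 836 × 0.03696 = 30.90 K
Heat flows outward, so T_out = T_in − ΔT = 21.1 − 30.90 = -9.80 °C

T_out = -9.80 °C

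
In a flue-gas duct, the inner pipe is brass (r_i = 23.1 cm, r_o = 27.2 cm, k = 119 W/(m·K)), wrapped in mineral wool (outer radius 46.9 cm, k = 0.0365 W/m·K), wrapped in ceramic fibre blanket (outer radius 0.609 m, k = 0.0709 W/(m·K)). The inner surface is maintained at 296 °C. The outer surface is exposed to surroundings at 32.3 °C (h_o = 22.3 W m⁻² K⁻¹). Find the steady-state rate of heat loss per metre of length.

Q' = 88.7 W/m

Resistance network (inner→outer):
  R'_brass = ln(0.272/0.231)/(2πk) = 0.1634/(2π·119) = 2.185×10^-4 m·K/W
  R'_mineral wool = ln(0.469/0.272)/(2πk) = 0.5448/(2π·0.0365) = 2.376 m·K/W
  R'_ceramic fibre blanket = ln(0.609/0.469)/(2πk) = 0.2612/(2π·0.0709) = 0.5864 m·K/W
  R'_conv,out = 1/(2πr h) = 1/(2π·0.609·22.3) = 0.01172 m·K/W
ΣR = 2.185×10^-4 + 2.376 + 0.5864 + 0.01172 = 2.974 m·K/W
Q' = ΔT/ΣR = (296 °C − 32.3 °C)/2.974 = 88.7 W/m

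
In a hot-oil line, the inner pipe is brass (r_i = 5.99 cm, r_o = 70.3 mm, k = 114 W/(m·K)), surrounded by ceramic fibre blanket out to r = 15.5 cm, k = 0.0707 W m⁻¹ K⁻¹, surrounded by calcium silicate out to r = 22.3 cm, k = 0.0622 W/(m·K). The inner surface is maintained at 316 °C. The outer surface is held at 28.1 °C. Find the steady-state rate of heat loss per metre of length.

Series thermal resistances, inner to outer:
  R'_brass = ln(0.0703/0.0599)/(2πk) = 0.1601/(2π·114) = 2.235×10^-4 m·K/W
  R'_ceramic fibre blanket = ln(0.155/0.0703)/(2πk) = 0.7907/(2π·0.0707) = 1.780 m·K/W
  R'_calcium silicate = ln(0.223/0.155)/(2πk) = 0.3637/(2π·0.0622) = 0.9307 m·K/W
ΣR = 2.235×10^-4 + 1.780 + 0.9307 = 2.711 m·K/W
Q' = ΔT/ΣR = (316 °C − 28.1 °C)/2.711 = 106 W/m

Q' = 106 W/m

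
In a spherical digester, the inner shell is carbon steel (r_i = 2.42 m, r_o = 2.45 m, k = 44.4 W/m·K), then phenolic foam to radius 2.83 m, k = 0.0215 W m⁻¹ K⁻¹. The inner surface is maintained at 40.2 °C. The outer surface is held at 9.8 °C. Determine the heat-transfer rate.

Treat each layer as a resistance in series:
  R_carbon steel = (1/2.42 − 1/2.45)/(4πk) = 0.005060/(4π·44.4) = 9.069×10^-6 K/W
  R_phenolic foam = (1/2.45 − 1/2.83)/(4πk) = 0.05481/(4π·0.0215) = 0.2029 K/W
ΣR = 9.069×10^-6 + 0.2029 = 0.2029 K/W
Q = ΔT/ΣR = (40.2 °C − 9.8 °C)/0.2029 = 150 W

Q = 150 W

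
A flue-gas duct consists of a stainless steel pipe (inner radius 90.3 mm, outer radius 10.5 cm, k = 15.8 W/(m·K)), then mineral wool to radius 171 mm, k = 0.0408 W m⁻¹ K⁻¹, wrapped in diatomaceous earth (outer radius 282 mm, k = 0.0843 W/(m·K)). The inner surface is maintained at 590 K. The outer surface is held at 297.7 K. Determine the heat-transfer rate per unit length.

Q' = 103 W/m

Resistance network (inner→outer):
  R'_stainless steel = ln(0.105/0.0903)/(2πk) = 0.1508/(2π·15.8) = 0.001519 m·K/W
  R'_mineral wool = ln(0.171/0.105)/(2πk) = 0.4877/(2π·0.0408) = 1.902 m·K/W
  R'_diatomaceous earth = ln(0.282/0.171)/(2πk) = 0.5002/(2π·0.0843) = 0.9444 m·K/W
ΣR = 0.001519 + 1.902 + 0.9444 = 2.848 m·K/W
Q' = ΔT/ΣR = (590 K − 297.7 K)/2.848 = 103 W/m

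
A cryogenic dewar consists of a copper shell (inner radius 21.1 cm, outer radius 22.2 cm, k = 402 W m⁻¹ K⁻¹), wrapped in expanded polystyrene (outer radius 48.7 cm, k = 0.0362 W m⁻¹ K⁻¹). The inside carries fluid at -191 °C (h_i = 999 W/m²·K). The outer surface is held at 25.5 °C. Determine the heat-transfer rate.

Q = 40.2 W

Series thermal resistances, inner to outer:
  R_conv,in = 1/(4πr²h) = 1/(4π·0.211²·999) = 0.001789 K/W
  R_copper = (1/0.211 − 1/0.222)/(4πk) = 0.2348/(4π·402) = 4.649×10^-5 K/W
  R_expanded polystyrene = (1/0.222 − 1/0.487)/(4πk) = 2.451/(4π·0.0362) = 5.388 K/W
ΣR = 0.001789 + 4.649×10^-5 + 5.388 = 5.390 K/W
Q = ΔT/ΣR = (-191 °C − 25.5 °C)/5.390 = -40.2 W
(Negative Q ⇒ heat flows inward; heat gain = 40.2 W.)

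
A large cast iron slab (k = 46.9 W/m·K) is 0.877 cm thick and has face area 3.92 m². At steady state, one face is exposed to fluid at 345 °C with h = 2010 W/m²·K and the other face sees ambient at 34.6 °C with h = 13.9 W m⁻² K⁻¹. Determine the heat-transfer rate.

Series thermal resistances, inner to outer:
  R_conv,in = 1/(hA) = 1/(2010·3.92) = 1.269×10^-4 K/W
  R_cast iron = L/(kA) = 0.00877/(46.9·3.92) = 4.770×10^-5 K/W
  R_conv,out = 1/(hA) = 1/(13.9·3.92) = 0.01835 K/W
ΣR = 1.269×10^-4 + 4.770×10^-5 + 0.01835 = 0.01852 K/W
Q = ΔT/ΣR = (345 °C − 34.6 °C)/0.01852 = 16800 W

Q = 16800 W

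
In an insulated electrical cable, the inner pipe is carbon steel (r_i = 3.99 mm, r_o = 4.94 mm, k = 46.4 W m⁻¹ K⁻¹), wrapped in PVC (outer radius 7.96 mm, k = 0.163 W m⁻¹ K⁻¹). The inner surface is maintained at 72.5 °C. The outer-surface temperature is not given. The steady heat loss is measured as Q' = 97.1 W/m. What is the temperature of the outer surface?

Sum the resistances:
  R'_carbon steel = ln(0.00494/0.00399)/(2πk) = 0.2136/(2π·46.4) = 7.326×10^-4 m·K/W
  R'_PVC = ln(0.00796/0.00494)/(2πk) = 0.4771/(2π·0.163) = 0.4658 m·K/W
ΣR = 0.4665 m·K/W
ΔT = Q'·ΣR = 97.1 × 0.4665 = 45.30 K
Heat flows outward, so T_out = T_in − ΔT = 72.5 − 45.30 = 27.2 °C

T_out = 27.2 °C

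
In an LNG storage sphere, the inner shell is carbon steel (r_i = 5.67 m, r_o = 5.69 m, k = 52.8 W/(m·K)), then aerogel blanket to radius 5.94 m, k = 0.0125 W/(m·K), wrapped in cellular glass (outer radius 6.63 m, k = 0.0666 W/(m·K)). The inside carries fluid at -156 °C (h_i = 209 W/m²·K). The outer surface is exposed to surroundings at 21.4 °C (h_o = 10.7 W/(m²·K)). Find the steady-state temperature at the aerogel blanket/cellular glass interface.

T = -33.5 °C

Resistance network (inner→outer):
  R_conv,in = 1/(4πr²h) = 1/(4π·5.67²·209) = 1.184×10^-5 K/W
  R_carbon steel = (1/5.67 − 1/5.69)/(4πk) = 6.199×10^-4/(4π·52.8) = 9.343×10^-7 K/W
  R_aerogel blanket = (1/5.69 − 1/5.94)/(4πk) = 0.007397/(4π·0.0125) = 0.04709 K/W
  R_cellular glass = (1/5.94 − 1/6.63)/(4πk) = 0.01752/(4π·0.0666) = 0.02093 K/W
  R_conv,out = 1/(4πr²h) = 1/(4π·6.63²·10.7) = 1.692×10^-4 K/W
ΣR = 1.184×10^-5 + 9.343×10^-7 + 0.04709 + 0.02093 + 1.692×10^-4 = 0.06820 K/W
Q = ΔT/ΣR = (-156 °C − 21.4 °C)/0.06820 = -2601 W
From the inner boundary to the aerogel blanket/cellular glass interface, ΣR_partial = 0.04710 K/W.
T_interface = T_in − Q·ΣR_partial = -156 °C − (-2601)(0.04710) = -33.5 °C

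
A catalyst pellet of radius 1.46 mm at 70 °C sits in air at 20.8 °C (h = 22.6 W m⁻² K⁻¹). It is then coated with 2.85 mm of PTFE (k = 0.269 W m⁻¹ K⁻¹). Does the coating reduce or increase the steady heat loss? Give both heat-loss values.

increases: 0.0298 → 0.152 W

Critical radius for a sphere: r_cr = 2k/h = 0.0238 m = 2.38 cm.
Outer radius after coating: r₂ = 0.00146 + 0.00285 = 0.00431 m.
Since r₁ < r_cr and r₂ ≤ r_cr, the coating moves toward the maximum at r_cr — heat loss rises.
Bare: R = 1/(4πr₁²h) = 1652 K/W; Q = 49.2/1652 = 0.0298 W.
Coated: R = R_cond + R_conv = 323.5 K/W; Q = 49.2/323.5 = 0.152 W.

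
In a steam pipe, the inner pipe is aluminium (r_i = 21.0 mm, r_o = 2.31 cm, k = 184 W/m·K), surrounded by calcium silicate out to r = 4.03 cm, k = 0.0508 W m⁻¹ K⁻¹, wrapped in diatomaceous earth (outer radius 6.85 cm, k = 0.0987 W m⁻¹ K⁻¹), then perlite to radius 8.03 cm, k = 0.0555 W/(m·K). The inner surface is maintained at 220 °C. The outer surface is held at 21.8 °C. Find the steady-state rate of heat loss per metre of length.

Series thermal resistances, inner to outer:
  R'_aluminium = ln(0.0231/0.0210)/(2πk) = 0.09531/(2π·184) = 8.244×10^-5 m·K/W
  R'_calcium silicate = ln(0.0403/0.0231)/(2πk) = 0.5565/(2π·0.0508) = 1.744 m·K/W
  R'_diatomaceous earth = ln(0.0685/0.0403)/(2πk) = 0.5305/(2π·0.0987) = 0.8554 m·K/W
  R'_perlite = ln(0.0803/0.0685)/(2πk) = 0.1589/(2π·0.0555) = 0.4558 m·K/W
ΣR = 8.244×10^-5 + 1.744 + 0.8554 + 0.4558 = 3.055 m·K/W
Q' = ΔT/ΣR = (220 °C − 21.8 °C)/3.055 = 64.9 W/m

Q' = 64.9 W/m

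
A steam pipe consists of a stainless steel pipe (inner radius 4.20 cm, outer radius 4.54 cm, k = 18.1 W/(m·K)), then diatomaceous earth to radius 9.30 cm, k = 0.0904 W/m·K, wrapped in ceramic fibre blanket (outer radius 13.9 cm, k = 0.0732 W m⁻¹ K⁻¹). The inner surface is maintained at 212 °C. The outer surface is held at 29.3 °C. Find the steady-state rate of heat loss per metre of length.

Treat each layer as a resistance in series:
  R'_stainless steel = ln(0.0454/0.0420)/(2πk) = 0.07784/(2π·18.1) = 6.845×10^-4 m·K/W
  R'_diatomaceous earth = ln(0.0930/0.0454)/(2πk) = 0.7171/(2π·0.0904) = 1.262 m·K/W
  R'_ceramic fibre blanket = ln(0.139/0.0930)/(2πk) = 0.4019/(2π·0.0732) = 0.8738 m·K/W
ΣR = 6.845×10^-4 + 1.262 + 0.8738 = 2.136 m·K/W
Q' = ΔT/ΣR = (212 °C − 29.3 °C)/2.136 = 85.5 W/m

Q' = 85.5 W/m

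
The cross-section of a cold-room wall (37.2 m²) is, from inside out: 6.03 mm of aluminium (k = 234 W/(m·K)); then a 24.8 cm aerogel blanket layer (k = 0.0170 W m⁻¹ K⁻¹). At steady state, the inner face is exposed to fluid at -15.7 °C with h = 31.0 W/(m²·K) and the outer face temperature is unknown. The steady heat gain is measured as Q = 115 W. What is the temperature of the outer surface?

T_out = 29.5 °C

Sum the resistances:
  R_conv,in = 1/(hA) = 1/(31.0·37.2) = 8.672×10^-4 K/W
  R_aluminium = L/(kA) = 0.00603/(234·37.2) = 6.927×10^-7 K/W
  R_aerogel blanket = L/(kA) = 0.248/(0.0170·37.2) = 0.3922 K/W
ΣR = 0.3930 K/W
ΔT = Q·ΣR = 115 × 0.3930 = 45.20 K
Heat flows inward, so T_out = T_in + ΔT = -15.7 + 45.20 = 29.5 °C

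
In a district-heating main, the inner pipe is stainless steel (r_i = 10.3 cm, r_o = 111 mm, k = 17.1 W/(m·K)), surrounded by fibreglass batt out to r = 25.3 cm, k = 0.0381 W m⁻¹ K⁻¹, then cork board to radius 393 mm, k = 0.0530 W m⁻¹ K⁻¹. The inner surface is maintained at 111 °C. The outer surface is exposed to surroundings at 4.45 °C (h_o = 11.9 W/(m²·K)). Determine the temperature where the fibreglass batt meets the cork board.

Treat each layer as a resistance in series:
  R'_stainless steel = ln(0.111/0.103)/(2πk) = 0.07480/(2π·17.1) = 6.962×10^-4 m·K/W
  R'_fibreglass batt = ln(0.253/0.111)/(2πk) = 0.8239/(2π·0.0381) = 3.442 m·K/W
  R'_cork board = ln(0.393/0.253)/(2πk) = 0.4404/(2π·0.0530) = 1.323 m·K/W
  R'_conv,out = 1/(2πr h) = 1/(2π·0.393·11.9) = 0.03403 m·K/W
ΣR = 6.962×10^-4 + 3.442 + 1.323 + 0.03403 = 4.800 m·K/W
Q' = ΔT/ΣR = (111 °C − 4.45 °C)/4.800 = 22.20 W/m
From the inner boundary to the fibreglass batt/cork board interface, ΣR_partial = 3.443 m·K/W.
T_interface = T_in − Q'·ΣR_partial = 111 °C − (22.20)(3.443) = 34.6 °C

T = 34.6 °C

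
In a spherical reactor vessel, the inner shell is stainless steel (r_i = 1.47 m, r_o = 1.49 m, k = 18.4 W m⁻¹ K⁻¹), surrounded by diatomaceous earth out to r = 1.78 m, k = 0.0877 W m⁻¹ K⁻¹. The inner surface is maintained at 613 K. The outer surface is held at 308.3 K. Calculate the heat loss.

Series thermal resistances, inner to outer:
  R_stainless steel = (1/1.47 − 1/1.49)/(4πk) = 0.009131/(4π·18.4) = 3.949×10^-5 K/W
  R_diatomaceous earth = (1/1.49 − 1/1.78)/(4πk) = 0.1093/(4π·0.0877) = 0.09922 K/W
ΣR = 3.949×10^-5 + 0.09922 = 0.09926 K/W
Q = ΔT/ΣR = (613 K − 308.3 K)/0.09926 = 3070 W

Q = 3070 W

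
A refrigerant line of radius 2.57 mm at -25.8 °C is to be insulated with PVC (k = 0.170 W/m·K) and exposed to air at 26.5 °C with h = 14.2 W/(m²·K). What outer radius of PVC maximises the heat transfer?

r_cr = 1.20 cm

For a cylinder, r_cr = k_ins/h = 0.170/14.2 = 0.0120 m = 1.20 cm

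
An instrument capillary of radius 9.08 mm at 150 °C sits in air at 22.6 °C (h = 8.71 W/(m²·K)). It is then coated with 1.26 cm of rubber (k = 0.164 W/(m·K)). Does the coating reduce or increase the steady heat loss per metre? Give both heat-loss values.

Critical radius for a cylinder: r_cr = k/h = 0.0188 m = 1.88 cm.
Outer radius after coating: r₂ = 0.00908 + 0.0126 = 0.02168 m.
r₁ < r_cr < r₂: heat loss rises to a maximum at r_cr then falls. Whether the coating helps depends on whether Q(r₂) has dropped back below Q(r₁).
Bare: R = 1/(2πr₁h) = 2.012 m·K/W; Q = 127.4/2.012 = 63.3 W/m.
Coated: R = R_cond + R_conv = 1.687 m·K/W; Q = 127.4/1.687 = 75.5 W/m.

increases: 63.3 → 75.5 W/m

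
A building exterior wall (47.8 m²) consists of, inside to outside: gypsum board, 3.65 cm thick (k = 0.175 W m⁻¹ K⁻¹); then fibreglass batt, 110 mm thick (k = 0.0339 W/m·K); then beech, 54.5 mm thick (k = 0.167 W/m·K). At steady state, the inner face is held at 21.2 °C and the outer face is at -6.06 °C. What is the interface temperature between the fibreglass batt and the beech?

Resistance network (inner→outer):
  R_gypsum board = L/(kA) = 0.0365/(0.175·47.8) = 0.004363 K/W
  R_fibreglass batt = L/(kA) = 0.110/(0.0339·47.8) = 0.06788 K/W
  R_beech = L/(kA) = 0.0545/(0.167·47.8) = 0.006827 K/W
ΣR = 0.004363 + 0.06788 + 0.006827 = 0.07907 K/W
Q = ΔT/ΣR = (21.2 °C − -6.06 °C)/0.07907 = 344.8 W
From the inner boundary to the fibreglass batt/beech interface, ΣR_partial = 0.07224 K/W.
T_interface = T_in − Q·ΣR_partial = 21.2 °C − (344.8)(0.07224) = -3.71 °C

T = -3.71 °C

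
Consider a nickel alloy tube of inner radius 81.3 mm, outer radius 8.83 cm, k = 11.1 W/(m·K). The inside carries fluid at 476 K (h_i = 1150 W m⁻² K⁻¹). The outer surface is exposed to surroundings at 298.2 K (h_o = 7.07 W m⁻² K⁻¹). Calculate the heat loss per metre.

Q' = 690 W/m

Series thermal resistances, inner to outer:
  R'_conv,in = 1/(2πr h) = 1/(2π·0.0813·1150) = 0.001702 m·K/W
  R'_nickel alloy = ln(0.0883/0.0813)/(2πk) = 0.08259/(2π·11.1) = 0.001184 m·K/W
  R'_conv,out = 1/(2πr h) = 1/(2π·0.0883·7.07) = 0.2549 m·K/W
ΣR = 0.001702 + 0.001184 + 0.2549 = 0.2578 m·K/W
Q' = ΔT/ΣR = (476 K − 298.2 K)/0.2578 = 690 W/m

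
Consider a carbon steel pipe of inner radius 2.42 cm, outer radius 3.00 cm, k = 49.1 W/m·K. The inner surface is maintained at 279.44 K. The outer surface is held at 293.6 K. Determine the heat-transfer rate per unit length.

Q' = 2πk·ΔT/ln(r₂/r₁) = 2π × 49.1 × 14.16 / ln(0.0300/0.0242) = 20300 W/m

Q' = 20.3 kW/m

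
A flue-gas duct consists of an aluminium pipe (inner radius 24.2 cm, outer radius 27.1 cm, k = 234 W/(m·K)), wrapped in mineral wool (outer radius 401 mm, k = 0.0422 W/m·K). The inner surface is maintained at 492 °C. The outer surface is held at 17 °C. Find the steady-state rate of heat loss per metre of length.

Series thermal resistances, inner to outer:
  R'_aluminium = ln(0.271/0.242)/(2πk) = 0.1132/(2π·234) = 7.698×10^-5 m·K/W
  R'_mineral wool = ln(0.401/0.271)/(2πk) = 0.3918/(2π·0.0422) = 1.478 m·K/W
ΣR = 7.698×10^-5 + 1.478 = 1.478 m·K/W
Q' = ΔT/ΣR = (492 °C − 17 °C)/1.478 = 321 W/m

Q' = 321 W/m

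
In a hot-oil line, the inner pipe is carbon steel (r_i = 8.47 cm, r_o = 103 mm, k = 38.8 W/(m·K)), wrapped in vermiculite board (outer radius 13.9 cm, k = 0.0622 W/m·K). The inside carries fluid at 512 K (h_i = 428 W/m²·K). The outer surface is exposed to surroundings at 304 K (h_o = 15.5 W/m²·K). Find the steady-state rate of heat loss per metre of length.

Q' = 246 W/m

Series thermal resistances, inner to outer:
  R'_conv,in = 1/(2πr h) = 1/(2π·0.0847·428) = 0.004390 m·K/W
  R'_carbon steel = ln(0.103/0.0847)/(2πk) = 0.1956/(2π·38.8) = 8.024×10^-4 m·K/W
  R'_vermiculite board = ln(0.139/0.103)/(2πk) = 0.2997/(2π·0.0622) = 0.7670 m·K/W
  R'_conv,out = 1/(2πr h) = 1/(2π·0.139·15.5) = 0.07387 m·K/W
ΣR = 0.004390 + 8.024×10^-4 + 0.7670 + 0.07387 = 0.8461 m·K/W
Q' = ΔT/ΣR = (512 K − 304 K)/0.8461 = 246 W/m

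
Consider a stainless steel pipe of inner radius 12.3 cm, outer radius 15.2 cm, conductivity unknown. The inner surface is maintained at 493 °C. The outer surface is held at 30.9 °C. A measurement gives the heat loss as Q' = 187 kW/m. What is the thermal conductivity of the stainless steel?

k = 13.6 W/m·K

ΣR = ΔT/Q' = |493 − 30.9|/1.87×10^5 = 0.002471 m·K/W
ln(r₂/r₁)/(2πk) = 0.002471 ⇒ k = 0.2117/(2π·0.002471) = 13.6 W/m·K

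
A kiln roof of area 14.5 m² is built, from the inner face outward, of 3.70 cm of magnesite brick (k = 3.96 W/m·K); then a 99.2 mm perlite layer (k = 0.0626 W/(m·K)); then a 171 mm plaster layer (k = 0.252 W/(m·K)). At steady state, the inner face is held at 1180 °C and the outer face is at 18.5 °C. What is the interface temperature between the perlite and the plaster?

Treat each layer as a resistance in series:
  R_magnesite brick = L/(kA) = 0.0370/(3.96·14.5) = 6.444×10^-4 K/W
  R_perlite = L/(kA) = 0.0992/(0.0626·14.5) = 0.1093 K/W
  R_plaster = L/(kA) = 0.171/(0.252·14.5) = 0.04680 K/W
ΣR = 6.444×10^-4 + 0.1093 + 0.04680 = 0.1567 K/W
Q = ΔT/ΣR = (1180 °C − 18.5 °C)/0.1567 = 7412 W
From the inner boundary to the perlite/plaster interface, ΣR_partial = 0.1099 K/W.
T_interface = T_in − Q·ΣR_partial = 1180 °C − (7412)(0.1099) = 365 °C

T = 365 °C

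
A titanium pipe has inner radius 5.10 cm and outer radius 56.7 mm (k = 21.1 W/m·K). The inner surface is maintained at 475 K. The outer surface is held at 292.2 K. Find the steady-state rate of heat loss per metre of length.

Q' = 229 kW/m

Q' = 2πk·ΔT/ln(r₂/r₁) = 2π × 21.1 × 182.8 / ln(0.0567/0.0510) = 2.29×10^5 W/m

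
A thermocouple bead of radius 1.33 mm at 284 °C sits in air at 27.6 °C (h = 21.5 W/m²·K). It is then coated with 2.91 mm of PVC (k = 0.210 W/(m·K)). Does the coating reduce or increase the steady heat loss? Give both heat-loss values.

Critical radius for a sphere: r_cr = 2k/h = 0.0195 m = 1.95 cm.
Outer radius after coating: r₂ = 0.00133 + 0.00291 = 0.00424 m.
Since r₁ < r_cr and r₂ ≤ r_cr, the coating moves toward the maximum at r_cr — heat loss rises.
Bare: R = 1/(4πr₁²h) = 2092 K/W; Q = 256.4/2092 = 0.123 W.
Coated: R = R_cond + R_conv = 401.4 K/W; Q = 256.4/401.4 = 0.639 W.

increases: 0.123 → 0.639 W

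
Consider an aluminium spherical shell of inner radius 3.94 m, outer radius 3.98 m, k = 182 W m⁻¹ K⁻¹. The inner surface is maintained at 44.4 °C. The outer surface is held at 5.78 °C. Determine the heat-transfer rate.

Q = 3.46×10^7 W

Q = 4πk·ΔT/(1/r₁ − 1/r₂) = 4π × 182 × 38.62 / (1/3.94 − 1/3.98) = 3.46×10^7 W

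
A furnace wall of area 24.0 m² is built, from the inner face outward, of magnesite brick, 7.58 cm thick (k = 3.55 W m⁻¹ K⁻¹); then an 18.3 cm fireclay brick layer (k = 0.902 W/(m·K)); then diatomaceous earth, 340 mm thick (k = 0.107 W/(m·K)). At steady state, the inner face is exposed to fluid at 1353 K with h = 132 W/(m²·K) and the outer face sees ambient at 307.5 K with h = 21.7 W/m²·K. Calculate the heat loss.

Series thermal resistances, inner to outer:
  R_conv,in = 1/(hA) = 1/(132·24.0) = 3.157×10^-4 K/W
  R_magnesite brick = L/(kA) = 0.0758/(3.55·24.0) = 8.897×10^-4 K/W
  R_fireclay brick = L/(kA) = 0.183/(0.902·24.0) = 0.008453 K/W
  R_diatomaceous earth = L/(kA) = 0.340/(0.107·24.0) = 0.1324 K/W
  R_conv,out = 1/(hA) = 1/(21.7·24.0) = 0.001920 K/W
ΣR = 3.157×10^-4 + 8.897×10^-4 + 0.008453 + 0.1324 + 0.001920 = 0.1440 K/W
Q = ΔT/ΣR = (1353 K − 307.5 K)/0.1440 = 7260 W

Q = 7.26 kW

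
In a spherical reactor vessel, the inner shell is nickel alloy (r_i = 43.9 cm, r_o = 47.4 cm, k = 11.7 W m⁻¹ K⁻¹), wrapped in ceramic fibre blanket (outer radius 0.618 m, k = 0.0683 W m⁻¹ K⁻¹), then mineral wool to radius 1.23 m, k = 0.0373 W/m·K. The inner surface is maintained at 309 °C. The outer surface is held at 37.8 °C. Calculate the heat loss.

Q = 118 W

Resistance network (inner→outer):
  R_nickel alloy = (1/0.439 − 1/0.474)/(4πk) = 0.1682/(4π·11.7) = 0.001144 K/W
  R_ceramic fibre blanket = (1/0.474 − 1/0.618)/(4πk) = 0.4916/(4π·0.0683) = 0.5728 K/W
  R_mineral wool = (1/0.618 − 1/1.23)/(4πk) = 0.8051/(4π·0.0373) = 1.718 K/W
ΣR = 0.001144 + 0.5728 + 1.718 = 2.292 K/W
Q = ΔT/ΣR = (309 °C − 37.8 °C)/2.292 = 118 W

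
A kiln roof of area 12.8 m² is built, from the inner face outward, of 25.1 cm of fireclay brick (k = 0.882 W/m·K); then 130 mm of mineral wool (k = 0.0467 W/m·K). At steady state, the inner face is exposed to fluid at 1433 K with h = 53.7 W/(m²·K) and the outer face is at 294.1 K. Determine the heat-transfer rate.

Q = 4.72 kW

Resistance network (inner→outer):
  R_conv,in = 1/(hA) = 1/(53.7·12.8) = 0.001455 K/W
  R_fireclay brick = L/(kA) = 0.251/(0.882·12.8) = 0.02223 K/W
  R_mineral wool = L/(kA) = 0.130/(0.0467·12.8) = 0.2175 K/W
ΣR = 0.001455 + 0.02223 + 0.2175 = 0.2412 K/W
Q = ΔT/ΣR = (1433 K − 294.1 K)/0.2412 = 4720 W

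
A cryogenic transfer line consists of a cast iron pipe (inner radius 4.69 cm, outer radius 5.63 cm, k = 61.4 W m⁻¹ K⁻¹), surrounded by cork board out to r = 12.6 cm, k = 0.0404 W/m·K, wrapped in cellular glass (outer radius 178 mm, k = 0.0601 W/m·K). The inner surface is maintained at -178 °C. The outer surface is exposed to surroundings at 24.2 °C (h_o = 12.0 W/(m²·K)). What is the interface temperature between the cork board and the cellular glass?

Resistance network (inner→outer):
  R'_cast iron = ln(0.0563/0.0469)/(2πk) = 0.1827/(2π·61.4) = 4.735×10^-4 m·K/W
  R'_cork board = ln(0.126/0.0563)/(2πk) = 0.8056/(2π·0.0404) = 3.174 m·K/W
  R'_cellular glass = ln(0.178/0.126)/(2πk) = 0.3455/(2π·0.0601) = 0.9149 m·K/W
  R'_conv,out = 1/(2πr h) = 1/(2π·0.178·12.0) = 0.07451 m·K/W
ΣR = 4.735×10^-4 + 3.174 + 0.9149 + 0.07451 = 4.164 m·K/W
Q' = ΔT/ΣR = (-178 °C − 24.2 °C)/4.164 = -48.56 W/m
From the inner boundary to the cork board/cellular glass interface, ΣR_partial = 3.174 m·K/W.
T_interface = T_in − Q'·ΣR_partial = -178 °C − (-48.56)(3.174) = -23.9 °C

T = -23.9 °C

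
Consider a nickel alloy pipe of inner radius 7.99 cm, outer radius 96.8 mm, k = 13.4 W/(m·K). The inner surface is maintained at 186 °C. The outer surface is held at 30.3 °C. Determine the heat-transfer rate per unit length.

Q' = 68.3 kW/m

Q' = 2πk·ΔT/ln(r₂/r₁) = 2π × 13.4 × 155.7 / ln(0.0968/0.0799) = 68300 W/m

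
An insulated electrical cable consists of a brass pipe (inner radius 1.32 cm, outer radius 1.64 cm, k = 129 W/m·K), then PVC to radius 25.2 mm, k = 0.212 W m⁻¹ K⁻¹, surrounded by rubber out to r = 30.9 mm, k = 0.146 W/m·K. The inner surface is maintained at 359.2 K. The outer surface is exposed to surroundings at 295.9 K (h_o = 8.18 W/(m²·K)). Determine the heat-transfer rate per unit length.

Q' = 53.9 W/m

Resistance network (inner→outer):
  R'_brass = ln(0.0164/0.0132)/(2πk) = 0.2171/(2π·129) = 2.678×10^-4 m·K/W
  R'_PVC = ln(0.0252/0.0164)/(2πk) = 0.4296/(2π·0.212) = 0.3225 m·K/W
  R'_rubber = ln(0.0309/0.0252)/(2πk) = 0.2039/(2π·0.146) = 0.2223 m·K/W
  R'_conv,out = 1/(2πr h) = 1/(2π·0.0309·8.18) = 0.6297 m·K/W
ΣR = 2.678×10^-4 + 0.3225 + 0.2223 + 0.6297 = 1.175 m·K/W
Q' = ΔT/ΣR = (359.2 K − 295.9 K)/1.175 = 53.9 W/m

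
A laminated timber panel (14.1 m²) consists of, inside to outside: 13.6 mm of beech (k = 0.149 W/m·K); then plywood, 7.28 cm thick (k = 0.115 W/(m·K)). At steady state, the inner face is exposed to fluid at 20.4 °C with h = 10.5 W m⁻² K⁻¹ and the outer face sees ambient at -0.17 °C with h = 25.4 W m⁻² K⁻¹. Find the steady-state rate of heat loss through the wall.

Q = 338 W

Series thermal resistances, inner to outer:
  R_conv,in = 1/(hA) = 1/(10.5·14.1) = 0.006754 K/W
  R_beech = L/(kA) = 0.0136/(0.149·14.1) = 0.006473 K/W
  R_plywood = L/(kA) = 0.0728/(0.115·14.1) = 0.04490 K/W
  R_conv,out = 1/(hA) = 1/(25.4·14.1) = 0.002792 K/W
ΣR = 0.006754 + 0.006473 + 0.04490 + 0.002792 = 0.06092 K/W
Q = ΔT/ΣR = (20.4 °C − -0.17 °C)/0.06092 = 338 W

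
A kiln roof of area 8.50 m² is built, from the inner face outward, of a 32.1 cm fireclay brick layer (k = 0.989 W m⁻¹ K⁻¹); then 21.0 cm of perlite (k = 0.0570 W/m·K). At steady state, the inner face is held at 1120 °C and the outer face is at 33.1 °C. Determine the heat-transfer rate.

Q = 2300 W

Treat each layer as a resistance in series:
  R_fireclay brick = L/(kA) = 0.321/(0.989·8.50) = 0.03818 K/W
  R_perlite = L/(kA) = 0.210/(0.0570·8.50) = 0.4334 K/W
ΣR = 0.03818 + 0.4334 = 0.4716 K/W
Q = ΔT/ΣR = (1120 °C − 33.1 °C)/0.4716 = 2300 W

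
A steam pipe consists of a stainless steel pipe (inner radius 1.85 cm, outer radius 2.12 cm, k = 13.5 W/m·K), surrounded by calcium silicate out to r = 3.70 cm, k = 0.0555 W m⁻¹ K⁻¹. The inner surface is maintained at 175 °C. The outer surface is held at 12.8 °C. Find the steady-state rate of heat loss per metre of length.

Q' = 101 W/m

Series thermal resistances, inner to outer:
  R'_stainless steel = ln(0.0212/0.0185)/(2πk) = 0.1362/(2π·13.5) = 0.001606 m·K/W
  R'_calcium silicate = ln(0.0370/0.0212)/(2πk) = 0.5569/(2π·0.0555) = 1.597 m·K/W
ΣR = 0.001606 + 1.597 = 1.599 m·K/W
Q' = ΔT/ΣR = (175 °C − 12.8 °C)/1.599 = 101 W/m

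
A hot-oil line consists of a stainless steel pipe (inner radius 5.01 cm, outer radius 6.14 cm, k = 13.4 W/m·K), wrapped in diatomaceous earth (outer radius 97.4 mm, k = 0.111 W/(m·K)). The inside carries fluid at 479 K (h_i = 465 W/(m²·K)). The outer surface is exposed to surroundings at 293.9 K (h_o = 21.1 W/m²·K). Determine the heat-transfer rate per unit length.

Treat each layer as a resistance in series:
  R'_conv,in = 1/(2πr h) = 1/(2π·0.0501·465) = 0.006832 m·K/W
  R'_stainless steel = ln(0.0614/0.0501)/(2πk) = 0.2034/(2π·13.4) = 0.002416 m·K/W
  R'_diatomaceous earth = ln(0.0974/0.0614)/(2πk) = 0.4614/(2π·0.111) = 0.6616 m·K/W
  R'_conv,out = 1/(2πr h) = 1/(2π·0.0974·21.1) = 0.07744 m·K/W
ΣR = 0.006832 + 0.002416 + 0.6616 + 0.07744 = 0.7483 m·K/W
Q' = ΔT/ΣR = (479 K − 293.9 K)/0.7483 = 247 W/m

Q' = 247 W/m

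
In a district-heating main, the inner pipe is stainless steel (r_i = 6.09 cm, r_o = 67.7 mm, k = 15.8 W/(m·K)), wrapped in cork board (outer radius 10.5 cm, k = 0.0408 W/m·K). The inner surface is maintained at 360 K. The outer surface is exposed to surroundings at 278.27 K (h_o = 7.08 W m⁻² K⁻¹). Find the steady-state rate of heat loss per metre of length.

Q' = 42.4 W/m

Treat each layer as a resistance in series:
  R'_stainless steel = ln(0.0677/0.0609)/(2πk) = 0.1059/(2π·15.8) = 0.001066 m·K/W
  R'_cork board = ln(0.105/0.0677)/(2πk) = 0.4389/(2π·0.0408) = 1.712 m·K/W
  R'_conv,out = 1/(2πr h) = 1/(2π·0.105·7.08) = 0.2141 m·K/W
ΣR = 0.001066 + 1.712 + 0.2141 = 1.927 m·K/W
Q' = ΔT/ΣR = (360 K − 278.27 K)/1.927 = 42.4 W/m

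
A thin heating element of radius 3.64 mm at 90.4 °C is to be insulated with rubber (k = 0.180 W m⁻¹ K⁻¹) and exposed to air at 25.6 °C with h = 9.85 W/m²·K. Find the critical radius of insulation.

For a cylinder, r_cr = k_ins/h = 0.180/9.85 = 0.0183 m = 1.83 cm

r_cr = 1.83 cm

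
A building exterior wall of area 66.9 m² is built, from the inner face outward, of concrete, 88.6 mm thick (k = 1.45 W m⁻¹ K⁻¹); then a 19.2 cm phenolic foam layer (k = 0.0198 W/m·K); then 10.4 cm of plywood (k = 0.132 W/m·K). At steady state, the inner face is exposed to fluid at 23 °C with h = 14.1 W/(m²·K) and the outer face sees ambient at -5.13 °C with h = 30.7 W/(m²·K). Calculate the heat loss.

Q = 177 W

Treat each layer as a resistance in series:
  R_conv,in = 1/(hA) = 1/(14.1·66.9) = 0.001060 K/W
  R_concrete = L/(kA) = 0.0886/(1.45·66.9) = 9.134×10^-4 K/W
  R_phenolic foam = L/(kA) = 0.192/(0.0198·66.9) = 0.1449 K/W
  R_plywood = L/(kA) = 0.104/(0.132·66.9) = 0.01178 K/W
  R_conv,out = 1/(hA) = 1/(30.7·66.9) = 4.869×10^-4 K/W
ΣR = 0.001060 + 9.134×10^-4 + 0.1449 + 0.01178 + 4.869×10^-4 = 0.1591 K/W
Q = ΔT/ΣR = (23 °C − -5.13 °C)/0.1591 = 177 W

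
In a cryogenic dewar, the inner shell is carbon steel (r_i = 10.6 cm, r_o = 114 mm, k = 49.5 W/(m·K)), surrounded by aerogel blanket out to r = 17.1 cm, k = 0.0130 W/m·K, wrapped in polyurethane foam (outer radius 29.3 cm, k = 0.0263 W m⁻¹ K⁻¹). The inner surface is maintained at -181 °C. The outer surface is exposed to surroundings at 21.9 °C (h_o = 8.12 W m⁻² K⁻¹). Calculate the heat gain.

Treat each layer as a resistance in series:
  R_carbon steel = (1/0.106 − 1/0.114)/(4πk) = 0.6620/(4π·49.5) = 0.001064 K/W
  R_aerogel blanket = (1/0.114 − 1/0.171)/(4πk) = 2.924/(4π·0.0130) = 17.90 K/W
  R_polyurethane foam = (1/0.171 − 1/0.293)/(4πk) = 2.435/(4π·0.0263) = 7.368 K/W
  R_conv,out = 1/(4πr²h) = 1/(4π·0.293²·8.12) = 0.1142 K/W
ΣR = 0.001064 + 17.90 + 7.368 + 0.1142 = 25.38 K/W
Q = ΔT/ΣR = (-181 °C − 21.9 °C)/25.38 = -7.99 W
(Negative Q ⇒ heat flows inward; heat gain = 7.99 W.)

Q = 7.99 W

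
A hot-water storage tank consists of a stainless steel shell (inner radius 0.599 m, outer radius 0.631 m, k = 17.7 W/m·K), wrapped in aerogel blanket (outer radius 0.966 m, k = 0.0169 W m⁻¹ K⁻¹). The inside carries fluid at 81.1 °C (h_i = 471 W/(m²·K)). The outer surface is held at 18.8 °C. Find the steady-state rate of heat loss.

Q = 24.1 W

Resistance network (inner→outer):
  R_conv,in = 1/(4πr²h) = 1/(4π·0.599²·471) = 4.709×10^-4 K/W
  R_stainless steel = (1/0.599 − 1/0.631)/(4πk) = 0.08466/(4π·17.7) = 3.806×10^-4 K/W
  R_aerogel blanket = (1/0.631 − 1/0.966)/(4πk) = 0.5496/(4π·0.0169) = 2.588 K/W
ΣR = 4.709×10^-4 + 3.806×10^-4 + 2.588 = 2.589 K/W
Q = ΔT/ΣR = (81.1 °C − 18.8 °C)/2.589 = 24.1 W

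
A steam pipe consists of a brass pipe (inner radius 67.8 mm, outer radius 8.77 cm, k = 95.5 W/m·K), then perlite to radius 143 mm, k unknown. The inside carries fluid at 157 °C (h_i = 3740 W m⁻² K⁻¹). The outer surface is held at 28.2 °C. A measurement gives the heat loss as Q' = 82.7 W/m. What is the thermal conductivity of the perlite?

k = 0.0500 W/m·K

ΣR = ΔT/Q' = |157 − 28.2|/82.7 = 1.557 m·K/W
Known resistances:
  R'_conv,in = 1/(2πr h) = 1/(2π·0.0678·3740) = 6.277×10^-4 m·K/W
  R'_brass = ln(0.0877/0.0678)/(2πk) = 0.2574/(2π·95.5) = 4.289×10^-4 m·K/W
R_perlite = ΣR − ΣR_known = 1.557 − 0.001057 = 1.556 m·K/W
ln(r₂/r₁)/(2πk) = 1.556 ⇒ k = 0.4889/(2π·1.556) = 0.0500 W/m·K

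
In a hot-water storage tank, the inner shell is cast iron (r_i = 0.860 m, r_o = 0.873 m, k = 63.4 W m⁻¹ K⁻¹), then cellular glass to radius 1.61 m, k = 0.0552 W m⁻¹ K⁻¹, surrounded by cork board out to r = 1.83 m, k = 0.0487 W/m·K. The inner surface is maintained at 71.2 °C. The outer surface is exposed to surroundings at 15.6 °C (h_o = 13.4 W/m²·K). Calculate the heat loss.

Treat each layer as a resistance in series:
  R_cast iron = (1/0.860 − 1/0.873)/(4πk) = 0.01732/(4π·63.4) = 2.173×10^-5 K/W
  R_cellular glass = (1/0.873 − 1/1.61)/(4πk) = 0.5244/(4π·0.0552) = 0.7559 K/W
  R_cork board = (1/1.61 − 1/1.83)/(4πk) = 0.07467/(4π·0.0487) = 0.1220 K/W
  R_conv,out = 1/(4πr²h) = 1/(4π·1.83²·13.4) = 0.001773 K/W
ΣR = 2.173×10^-5 + 0.7559 + 0.1220 + 0.001773 = 0.8797 K/W
Q = ΔT/ΣR = (71.2 °C − 15.6 °C)/0.8797 = 63.2 W

Q = 63.2 W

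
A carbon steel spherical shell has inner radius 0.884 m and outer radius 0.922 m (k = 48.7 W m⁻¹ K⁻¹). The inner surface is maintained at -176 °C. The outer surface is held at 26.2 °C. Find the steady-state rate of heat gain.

Q = 4πk·ΔT/(1/r₁ − 1/r₂) = 4π × 48.7 × 202.2 / (1/0.884 − 1/0.922) = 2.65×10^6 W

Q = 2.65×10^6 W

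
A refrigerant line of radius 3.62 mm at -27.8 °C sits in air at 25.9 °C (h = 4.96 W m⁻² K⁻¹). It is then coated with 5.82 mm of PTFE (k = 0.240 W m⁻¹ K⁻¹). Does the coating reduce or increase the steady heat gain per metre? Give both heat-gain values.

Critical radius for a cylinder: r_cr = k/h = 0.0484 m = 4.84 cm.
Outer radius after coating: r₂ = 0.00362 + 0.00582 = 0.00944 m.
Since r₁ < r_cr and r₂ ≤ r_cr, the coating moves toward the maximum at r_cr — heat gain rises.
Bare: R = 1/(2πr₁h) = 8.864 m·K/W; Q = 53.7/8.864 = 6.06 W/m.
Coated: R = R_cond + R_conv = 4.035 m·K/W; Q = 53.7/4.035 = 13.3 W/m.

increases: 6.06 → 13.3 W/m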